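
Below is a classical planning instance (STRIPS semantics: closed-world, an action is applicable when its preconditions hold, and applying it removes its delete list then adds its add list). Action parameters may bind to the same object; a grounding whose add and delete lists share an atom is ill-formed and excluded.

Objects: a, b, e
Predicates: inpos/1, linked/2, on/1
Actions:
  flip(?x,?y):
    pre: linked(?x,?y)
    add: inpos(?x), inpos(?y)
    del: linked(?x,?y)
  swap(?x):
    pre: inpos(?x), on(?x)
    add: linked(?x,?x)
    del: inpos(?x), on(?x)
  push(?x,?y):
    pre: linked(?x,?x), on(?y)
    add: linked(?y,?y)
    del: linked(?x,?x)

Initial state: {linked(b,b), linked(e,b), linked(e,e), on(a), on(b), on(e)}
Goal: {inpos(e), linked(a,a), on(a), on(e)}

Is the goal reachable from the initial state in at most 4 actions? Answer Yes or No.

Yes

1. flip(e,b)  →  {inpos(b), inpos(e), linked(b,b), linked(e,e), on(a), on(b), on(e)}
2. push(b,a)  →  {inpos(b), inpos(e), linked(a,a), linked(e,e), on(a), on(b), on(e)}
optimal plan length = 2; 2 ≤ 4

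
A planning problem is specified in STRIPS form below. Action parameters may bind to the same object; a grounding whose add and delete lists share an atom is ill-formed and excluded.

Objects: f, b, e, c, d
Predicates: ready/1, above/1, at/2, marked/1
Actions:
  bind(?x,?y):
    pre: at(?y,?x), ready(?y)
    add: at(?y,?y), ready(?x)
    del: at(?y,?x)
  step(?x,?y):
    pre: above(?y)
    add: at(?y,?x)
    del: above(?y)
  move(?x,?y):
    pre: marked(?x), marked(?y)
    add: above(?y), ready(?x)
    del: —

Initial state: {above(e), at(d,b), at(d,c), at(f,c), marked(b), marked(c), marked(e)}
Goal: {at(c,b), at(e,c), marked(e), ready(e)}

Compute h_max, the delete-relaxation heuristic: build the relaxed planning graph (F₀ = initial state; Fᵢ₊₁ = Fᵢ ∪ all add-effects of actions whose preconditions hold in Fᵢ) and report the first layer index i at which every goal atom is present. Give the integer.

2

F0 = init (7 atoms)
F1 = F0 ∪ {above(b), above(c), at(e,b), at(e,c), at(e,d), at(e,e), at(e,f), ready(b), ready(c), ready(e)}  (17 atoms)
F2 = F1 ∪ {at(b,b), at(b,c), at(b,d), at(b,e), at(b,f), at(c,b), at(c,c), at(c,d), at(c,e), at(c,f), ready(d), ready(f)}  (29 atoms)
goal ⊆ F2  ⇒  h_max = 2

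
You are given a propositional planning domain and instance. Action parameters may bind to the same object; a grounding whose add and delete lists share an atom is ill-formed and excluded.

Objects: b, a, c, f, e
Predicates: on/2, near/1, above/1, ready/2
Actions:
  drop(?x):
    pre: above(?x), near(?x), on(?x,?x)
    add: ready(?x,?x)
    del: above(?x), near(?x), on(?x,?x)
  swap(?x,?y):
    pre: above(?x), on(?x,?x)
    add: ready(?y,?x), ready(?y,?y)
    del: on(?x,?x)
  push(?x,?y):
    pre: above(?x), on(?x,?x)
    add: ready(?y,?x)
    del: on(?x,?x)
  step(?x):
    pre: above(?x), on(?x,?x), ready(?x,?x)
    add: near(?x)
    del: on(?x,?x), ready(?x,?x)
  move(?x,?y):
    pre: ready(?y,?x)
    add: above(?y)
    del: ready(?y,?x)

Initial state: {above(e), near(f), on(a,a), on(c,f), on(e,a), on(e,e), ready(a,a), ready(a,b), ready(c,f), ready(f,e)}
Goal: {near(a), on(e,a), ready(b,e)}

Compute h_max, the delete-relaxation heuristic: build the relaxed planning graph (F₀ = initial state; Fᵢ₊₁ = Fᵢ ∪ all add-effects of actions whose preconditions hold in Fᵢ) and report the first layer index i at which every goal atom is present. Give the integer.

2

F0 = init (10 atoms)
F1 = F0 ∪ {above(a), above(c), above(f), ready(a,e), ready(b,b), ready(b,e), ready(c,c), ready(c,e), ready(e,e), ready(f,f)}  (20 atoms)
F2 = F1 ∪ {above(b), near(a), near(e), ready(b,a), ready(c,a), ready(e,a), ready(f,a)}  (27 atoms)
goal ⊆ F2  ⇒  h_max = 2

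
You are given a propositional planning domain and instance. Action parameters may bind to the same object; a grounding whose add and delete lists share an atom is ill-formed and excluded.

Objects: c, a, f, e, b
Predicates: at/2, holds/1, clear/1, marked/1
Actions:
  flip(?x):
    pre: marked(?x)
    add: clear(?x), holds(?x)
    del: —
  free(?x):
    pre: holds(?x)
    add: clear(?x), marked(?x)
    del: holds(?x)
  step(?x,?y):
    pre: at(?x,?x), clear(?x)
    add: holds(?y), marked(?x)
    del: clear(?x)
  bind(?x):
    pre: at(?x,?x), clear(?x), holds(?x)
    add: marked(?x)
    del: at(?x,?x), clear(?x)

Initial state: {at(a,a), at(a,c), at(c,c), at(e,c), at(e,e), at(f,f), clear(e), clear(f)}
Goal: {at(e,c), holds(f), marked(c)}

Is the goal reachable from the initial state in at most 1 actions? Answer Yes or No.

No

1. step(f,c)  →  {at(a,a), at(a,c), at(c,c), at(e,c), at(e,e), at(f,f), clear(e), holds(c), marked(f)}
2. flip(f)  →  {at(a,a), at(a,c), at(c,c), at(e,c), at(e,e), at(f,f), clear(e), clear(f), holds(c), holds(f), marked(f)}
3. free(c)  →  {at(a,a), at(a,c), at(c,c), at(e,c), at(e,e), at(f,f), clear(c), clear(e), clear(f), holds(f), marked(c), marked(f)}
optimal plan length = 3; 3 > 1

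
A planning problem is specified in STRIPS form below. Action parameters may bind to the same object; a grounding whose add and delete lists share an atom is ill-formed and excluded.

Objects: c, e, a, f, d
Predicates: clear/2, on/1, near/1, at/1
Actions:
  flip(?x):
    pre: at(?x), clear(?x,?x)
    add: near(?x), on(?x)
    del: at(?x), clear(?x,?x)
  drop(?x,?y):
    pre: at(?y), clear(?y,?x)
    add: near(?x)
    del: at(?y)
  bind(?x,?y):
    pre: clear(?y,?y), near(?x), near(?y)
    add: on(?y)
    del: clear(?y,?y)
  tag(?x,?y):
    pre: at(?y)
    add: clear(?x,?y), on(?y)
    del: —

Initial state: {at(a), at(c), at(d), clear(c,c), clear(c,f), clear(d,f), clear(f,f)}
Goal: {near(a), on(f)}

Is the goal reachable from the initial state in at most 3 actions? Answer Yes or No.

No

1. drop(f,c)  →  {at(a), at(d), clear(c,c), clear(c,f), clear(d,f), clear(f,f), near(f)}
2. bind(f,f)  →  {at(a), at(d), clear(c,c), clear(c,f), clear(d,f), near(f), on(f)}
3. tag(a,a)  →  {at(a), at(d), clear(a,a), clear(c,c), clear(c,f), clear(d,f), near(f), on(a), on(f)}
4. flip(a)  →  {at(d), clear(c,c), clear(c,f), clear(d,f), near(a), near(f), on(a), on(f)}
optimal plan length = 4; 4 > 3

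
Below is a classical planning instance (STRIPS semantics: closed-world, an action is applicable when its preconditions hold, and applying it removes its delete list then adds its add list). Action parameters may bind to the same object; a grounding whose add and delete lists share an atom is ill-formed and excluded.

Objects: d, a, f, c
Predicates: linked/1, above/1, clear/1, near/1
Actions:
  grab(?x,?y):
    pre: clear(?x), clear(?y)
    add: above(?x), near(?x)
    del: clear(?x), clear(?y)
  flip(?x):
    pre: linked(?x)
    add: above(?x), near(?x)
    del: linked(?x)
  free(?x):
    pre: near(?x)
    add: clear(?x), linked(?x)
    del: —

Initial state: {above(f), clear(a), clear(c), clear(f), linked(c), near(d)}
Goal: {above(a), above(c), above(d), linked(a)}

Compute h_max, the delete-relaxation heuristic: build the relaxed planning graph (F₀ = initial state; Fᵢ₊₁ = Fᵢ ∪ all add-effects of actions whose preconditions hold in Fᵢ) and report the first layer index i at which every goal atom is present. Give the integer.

F0 = init (6 atoms)
F1 = F0 ∪ {above(a), above(c), clear(d), linked(d), near(a), near(c), near(f)}  (13 atoms)
F2 = F1 ∪ {above(d), linked(a), linked(f)}  (16 atoms)
goal ⊆ F2  ⇒  h_max = 2

2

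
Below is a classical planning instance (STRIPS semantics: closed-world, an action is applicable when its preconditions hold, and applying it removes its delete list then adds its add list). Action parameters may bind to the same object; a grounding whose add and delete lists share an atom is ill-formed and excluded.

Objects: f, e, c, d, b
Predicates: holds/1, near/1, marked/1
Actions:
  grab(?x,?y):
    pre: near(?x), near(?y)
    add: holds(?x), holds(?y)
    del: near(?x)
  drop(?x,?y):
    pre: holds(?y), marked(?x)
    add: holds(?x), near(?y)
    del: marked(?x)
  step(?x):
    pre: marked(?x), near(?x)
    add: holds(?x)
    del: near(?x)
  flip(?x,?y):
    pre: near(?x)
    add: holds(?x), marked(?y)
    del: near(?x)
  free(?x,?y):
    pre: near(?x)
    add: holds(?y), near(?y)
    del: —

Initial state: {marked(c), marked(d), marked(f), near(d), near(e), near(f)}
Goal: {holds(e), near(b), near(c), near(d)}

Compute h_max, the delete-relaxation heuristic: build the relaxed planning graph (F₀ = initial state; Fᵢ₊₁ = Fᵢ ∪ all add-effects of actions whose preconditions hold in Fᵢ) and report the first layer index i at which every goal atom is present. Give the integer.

F0 = init (6 atoms)
F1 = F0 ∪ {holds(b), holds(c), holds(d), holds(e), holds(f), marked(b), marked(e), near(b), near(c)}  (15 atoms)
goal ⊆ F1  ⇒  h_max = 1

1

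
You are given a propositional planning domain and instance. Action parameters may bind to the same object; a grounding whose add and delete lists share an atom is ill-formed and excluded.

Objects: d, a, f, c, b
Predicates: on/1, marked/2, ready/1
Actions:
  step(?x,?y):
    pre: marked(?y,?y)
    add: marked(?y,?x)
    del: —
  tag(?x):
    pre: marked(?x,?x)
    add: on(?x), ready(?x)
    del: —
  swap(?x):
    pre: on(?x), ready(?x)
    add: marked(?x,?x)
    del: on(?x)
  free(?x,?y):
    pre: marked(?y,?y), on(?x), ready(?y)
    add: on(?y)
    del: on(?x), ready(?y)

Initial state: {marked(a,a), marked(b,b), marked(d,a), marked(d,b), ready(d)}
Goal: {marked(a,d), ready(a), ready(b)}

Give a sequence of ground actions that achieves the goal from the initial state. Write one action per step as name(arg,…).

1. step(d,a)  →  {marked(a,a), marked(a,d), marked(b,b), marked(d,a), marked(d,b), ready(d)}
2. tag(a)  →  {marked(a,a), marked(a,d), marked(b,b), marked(d,a), marked(d,b), on(a), ready(a), ready(d)}
3. tag(b)  →  {marked(a,a), marked(a,d), marked(b,b), marked(d,a), marked(d,b), on(a), on(b), ready(a), ready(b), ready(d)}

step(d,a); tag(a); tag(b)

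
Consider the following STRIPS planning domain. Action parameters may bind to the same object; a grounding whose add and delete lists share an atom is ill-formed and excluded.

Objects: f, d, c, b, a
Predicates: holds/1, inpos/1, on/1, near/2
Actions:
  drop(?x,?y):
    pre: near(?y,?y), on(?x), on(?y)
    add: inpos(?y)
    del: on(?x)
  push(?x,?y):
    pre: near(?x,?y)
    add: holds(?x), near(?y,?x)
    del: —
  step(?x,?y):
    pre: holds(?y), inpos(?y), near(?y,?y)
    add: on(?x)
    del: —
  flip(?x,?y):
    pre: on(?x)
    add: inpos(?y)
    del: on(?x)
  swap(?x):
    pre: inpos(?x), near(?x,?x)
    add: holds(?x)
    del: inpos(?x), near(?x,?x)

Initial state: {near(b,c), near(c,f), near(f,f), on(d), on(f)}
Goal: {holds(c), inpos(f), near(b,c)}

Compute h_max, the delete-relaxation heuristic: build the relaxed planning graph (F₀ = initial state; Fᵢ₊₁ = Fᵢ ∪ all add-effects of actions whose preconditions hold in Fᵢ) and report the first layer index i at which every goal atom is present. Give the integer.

1

F0 = init (5 atoms)
F1 = F0 ∪ {holds(b), holds(c), holds(f), inpos(a), inpos(b), inpos(c), inpos(d), inpos(f), near(c,b), near(f,c)}  (15 atoms)
goal ⊆ F1  ⇒  h_max = 1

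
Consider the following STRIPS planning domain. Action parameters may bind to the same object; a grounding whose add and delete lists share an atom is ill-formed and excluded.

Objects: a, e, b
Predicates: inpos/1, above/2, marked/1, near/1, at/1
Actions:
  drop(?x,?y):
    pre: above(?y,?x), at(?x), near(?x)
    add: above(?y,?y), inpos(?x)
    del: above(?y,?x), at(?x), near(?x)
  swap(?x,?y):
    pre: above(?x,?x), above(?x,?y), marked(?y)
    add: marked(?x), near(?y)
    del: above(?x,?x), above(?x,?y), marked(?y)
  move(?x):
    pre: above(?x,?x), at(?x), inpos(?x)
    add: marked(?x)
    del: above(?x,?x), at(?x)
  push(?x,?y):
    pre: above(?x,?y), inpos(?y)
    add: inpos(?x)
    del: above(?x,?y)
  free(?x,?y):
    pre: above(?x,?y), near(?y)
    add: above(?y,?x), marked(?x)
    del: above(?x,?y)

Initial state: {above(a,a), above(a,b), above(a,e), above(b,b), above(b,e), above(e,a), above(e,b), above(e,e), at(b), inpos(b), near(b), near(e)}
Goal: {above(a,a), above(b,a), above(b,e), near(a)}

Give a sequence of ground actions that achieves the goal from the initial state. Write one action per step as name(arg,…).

1. free(a,b)  →  {above(a,a), above(a,e), above(b,a), above(b,b), above(b,e), above(e,a), above(e,b), above(e,e), at(b), inpos(b), marked(a), near(b), near(e)}
2. swap(e,a)  →  {above(a,a), above(a,e), above(b,a), above(b,b), above(b,e), above(e,b), at(b), inpos(b), marked(e), near(a), near(b), near(e)}

free(a,b); swap(e,a)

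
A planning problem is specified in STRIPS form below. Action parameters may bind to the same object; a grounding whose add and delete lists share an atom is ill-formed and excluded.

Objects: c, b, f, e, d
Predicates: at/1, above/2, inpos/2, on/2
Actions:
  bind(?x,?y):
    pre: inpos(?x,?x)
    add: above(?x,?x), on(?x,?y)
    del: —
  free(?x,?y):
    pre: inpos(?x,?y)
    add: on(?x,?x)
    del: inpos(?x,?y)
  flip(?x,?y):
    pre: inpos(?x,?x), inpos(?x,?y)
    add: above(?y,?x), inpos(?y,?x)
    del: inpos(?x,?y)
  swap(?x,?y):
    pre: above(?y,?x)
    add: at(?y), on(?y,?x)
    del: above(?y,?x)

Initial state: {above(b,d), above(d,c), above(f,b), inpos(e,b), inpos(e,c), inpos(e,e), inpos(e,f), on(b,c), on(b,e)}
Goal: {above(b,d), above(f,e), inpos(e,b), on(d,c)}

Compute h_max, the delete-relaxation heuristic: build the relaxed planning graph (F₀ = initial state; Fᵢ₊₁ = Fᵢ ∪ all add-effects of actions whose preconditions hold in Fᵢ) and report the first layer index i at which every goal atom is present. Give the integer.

1

F0 = init (9 atoms)
F1 = F0 ∪ {above(b,e), above(c,e), above(e,e), above(f,e), at(b), at(d), at(f), inpos(b,e), inpos(c,e), inpos(f,e), on(b,d), on(d,c), on(e,b), on(e,c), on(e,d), on(e,e), on(e,f), on(f,b)}  (27 atoms)
goal ⊆ F1  ⇒  h_max = 1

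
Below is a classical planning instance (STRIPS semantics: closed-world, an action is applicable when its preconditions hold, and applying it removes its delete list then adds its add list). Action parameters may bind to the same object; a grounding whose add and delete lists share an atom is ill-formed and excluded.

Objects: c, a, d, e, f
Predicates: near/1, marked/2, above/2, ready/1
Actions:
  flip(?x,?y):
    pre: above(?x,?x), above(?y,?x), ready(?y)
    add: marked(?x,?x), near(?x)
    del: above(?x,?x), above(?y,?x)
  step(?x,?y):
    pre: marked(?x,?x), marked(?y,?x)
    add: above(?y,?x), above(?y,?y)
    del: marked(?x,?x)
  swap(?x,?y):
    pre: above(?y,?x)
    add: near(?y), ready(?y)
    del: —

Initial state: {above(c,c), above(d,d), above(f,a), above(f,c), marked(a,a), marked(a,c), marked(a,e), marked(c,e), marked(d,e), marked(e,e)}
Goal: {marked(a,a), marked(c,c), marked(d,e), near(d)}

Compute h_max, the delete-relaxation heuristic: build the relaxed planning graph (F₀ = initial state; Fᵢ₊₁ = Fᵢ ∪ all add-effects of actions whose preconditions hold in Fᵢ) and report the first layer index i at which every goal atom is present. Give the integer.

F0 = init (10 atoms)
F1 = F0 ∪ {above(a,a), above(a,e), above(c,e), above(d,e), above(e,e), near(c), near(d), near(f), ready(c), ready(d), ready(f)}  (21 atoms)
F2 = F1 ∪ {marked(c,c), marked(d,d), near(a), near(e), ready(a), ready(e)}  (27 atoms)
goal ⊆ F2  ⇒  h_max = 2

2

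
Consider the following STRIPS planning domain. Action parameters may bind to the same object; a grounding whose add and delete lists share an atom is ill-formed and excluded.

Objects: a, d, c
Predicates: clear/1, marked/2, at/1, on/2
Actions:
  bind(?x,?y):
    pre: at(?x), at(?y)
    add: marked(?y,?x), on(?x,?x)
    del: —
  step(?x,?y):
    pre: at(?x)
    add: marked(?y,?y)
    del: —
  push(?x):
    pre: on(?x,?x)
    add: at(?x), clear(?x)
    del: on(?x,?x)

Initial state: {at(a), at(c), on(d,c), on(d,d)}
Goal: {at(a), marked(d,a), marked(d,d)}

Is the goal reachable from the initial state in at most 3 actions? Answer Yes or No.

1. step(a,d)  →  {at(a), at(c), marked(d,d), on(d,c), on(d,d)}
2. push(d)  →  {at(a), at(c), at(d), clear(d), marked(d,d), on(d,c)}
3. bind(a,d)  →  {at(a), at(c), at(d), clear(d), marked(d,a), marked(d,d), on(a,a), on(d,c)}
optimal plan length = 3; 3 ≤ 3

Yes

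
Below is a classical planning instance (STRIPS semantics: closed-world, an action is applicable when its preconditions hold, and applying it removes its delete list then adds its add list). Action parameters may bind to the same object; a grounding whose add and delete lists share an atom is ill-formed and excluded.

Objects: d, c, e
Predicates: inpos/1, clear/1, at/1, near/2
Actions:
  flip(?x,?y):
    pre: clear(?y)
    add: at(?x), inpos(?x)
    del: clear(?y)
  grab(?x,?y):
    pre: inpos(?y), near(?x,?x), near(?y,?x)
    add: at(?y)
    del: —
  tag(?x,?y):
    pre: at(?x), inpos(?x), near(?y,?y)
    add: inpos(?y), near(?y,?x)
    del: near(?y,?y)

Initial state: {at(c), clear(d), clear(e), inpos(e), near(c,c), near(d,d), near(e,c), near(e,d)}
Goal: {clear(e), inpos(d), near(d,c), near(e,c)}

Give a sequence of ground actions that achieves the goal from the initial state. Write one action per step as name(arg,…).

flip(c,d); tag(c,d)

1. flip(c,d)  →  {at(c), clear(e), inpos(c), inpos(e), near(c,c), near(d,d), near(e,c), near(e,d)}
2. tag(c,d)  →  {at(c), clear(e), inpos(c), inpos(d), inpos(e), near(c,c), near(d,c), near(e,c), near(e,d)}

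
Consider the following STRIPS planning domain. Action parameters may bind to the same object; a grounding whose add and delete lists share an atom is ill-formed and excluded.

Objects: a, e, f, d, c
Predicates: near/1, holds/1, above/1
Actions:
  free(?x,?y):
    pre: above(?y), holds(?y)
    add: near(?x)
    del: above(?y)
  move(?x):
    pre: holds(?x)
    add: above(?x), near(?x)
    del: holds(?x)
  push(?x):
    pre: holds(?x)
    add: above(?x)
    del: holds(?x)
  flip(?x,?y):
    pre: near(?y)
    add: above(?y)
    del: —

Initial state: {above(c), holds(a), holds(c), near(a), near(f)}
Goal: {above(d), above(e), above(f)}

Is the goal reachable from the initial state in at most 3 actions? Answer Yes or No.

1. free(e,c)  →  {holds(a), holds(c), near(a), near(e), near(f)}
2. flip(a,a)  →  {above(a), holds(a), holds(c), near(a), near(e), near(f)}
3. free(d,a)  →  {holds(a), holds(c), near(a), near(d), near(e), near(f)}
4. flip(a,e)  →  {above(e), holds(a), holds(c), near(a), near(d), near(e), near(f)}
5. flip(a,f)  →  {above(e), above(f), holds(a), holds(c), near(a), near(d), near(e), near(f)}
6. flip(a,d)  →  {above(d), above(e), above(f), holds(a), holds(c), near(a), near(d), near(e), near(f)}
optimal plan length = 6; 6 > 3

No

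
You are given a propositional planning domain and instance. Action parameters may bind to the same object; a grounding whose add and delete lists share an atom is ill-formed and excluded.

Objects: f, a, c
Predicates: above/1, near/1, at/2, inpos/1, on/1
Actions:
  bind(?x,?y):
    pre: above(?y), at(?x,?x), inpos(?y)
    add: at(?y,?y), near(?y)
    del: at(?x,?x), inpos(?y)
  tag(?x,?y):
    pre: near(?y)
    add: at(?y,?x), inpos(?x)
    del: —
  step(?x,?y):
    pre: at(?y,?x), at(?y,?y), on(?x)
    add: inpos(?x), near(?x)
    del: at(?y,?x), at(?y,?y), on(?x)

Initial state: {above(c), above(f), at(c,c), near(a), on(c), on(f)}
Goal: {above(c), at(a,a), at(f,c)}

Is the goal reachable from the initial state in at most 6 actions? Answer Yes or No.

1. tag(f,a)  →  {above(c), above(f), at(a,f), at(c,c), inpos(f), near(a), on(c), on(f)}
2. bind(c,f)  →  {above(c), above(f), at(a,f), at(f,f), near(a), near(f), on(c), on(f)}
3. tag(a,a)  →  {above(c), above(f), at(a,a), at(a,f), at(f,f), inpos(a), near(a), near(f), on(c), on(f)}
4. tag(c,f)  →  {above(c), above(f), at(a,a), at(a,f), at(f,c), at(f,f), inpos(a), inpos(c), near(a), near(f), on(c), on(f)}
optimal plan length = 4; 4 ≤ 6

Yes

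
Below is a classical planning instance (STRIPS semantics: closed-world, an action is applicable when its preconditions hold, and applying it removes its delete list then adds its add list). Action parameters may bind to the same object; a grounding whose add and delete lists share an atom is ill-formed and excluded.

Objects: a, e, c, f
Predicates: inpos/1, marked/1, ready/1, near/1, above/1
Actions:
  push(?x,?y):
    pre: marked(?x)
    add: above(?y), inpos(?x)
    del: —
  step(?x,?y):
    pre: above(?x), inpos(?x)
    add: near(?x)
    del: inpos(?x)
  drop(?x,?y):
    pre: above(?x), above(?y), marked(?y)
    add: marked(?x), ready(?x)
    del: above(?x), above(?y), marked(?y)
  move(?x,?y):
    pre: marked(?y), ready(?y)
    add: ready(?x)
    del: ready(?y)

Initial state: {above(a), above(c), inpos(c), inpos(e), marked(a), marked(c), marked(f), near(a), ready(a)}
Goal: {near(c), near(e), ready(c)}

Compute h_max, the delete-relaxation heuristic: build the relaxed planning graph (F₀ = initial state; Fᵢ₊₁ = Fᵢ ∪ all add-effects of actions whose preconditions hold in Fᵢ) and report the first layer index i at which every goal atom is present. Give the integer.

2

F0 = init (9 atoms)
F1 = F0 ∪ {above(e), above(f), inpos(a), inpos(f), near(c), ready(c), ready(e), ready(f)}  (17 atoms)
F2 = F1 ∪ {marked(e), near(e), near(f)}  (20 atoms)
goal ⊆ F2  ⇒  h_max = 2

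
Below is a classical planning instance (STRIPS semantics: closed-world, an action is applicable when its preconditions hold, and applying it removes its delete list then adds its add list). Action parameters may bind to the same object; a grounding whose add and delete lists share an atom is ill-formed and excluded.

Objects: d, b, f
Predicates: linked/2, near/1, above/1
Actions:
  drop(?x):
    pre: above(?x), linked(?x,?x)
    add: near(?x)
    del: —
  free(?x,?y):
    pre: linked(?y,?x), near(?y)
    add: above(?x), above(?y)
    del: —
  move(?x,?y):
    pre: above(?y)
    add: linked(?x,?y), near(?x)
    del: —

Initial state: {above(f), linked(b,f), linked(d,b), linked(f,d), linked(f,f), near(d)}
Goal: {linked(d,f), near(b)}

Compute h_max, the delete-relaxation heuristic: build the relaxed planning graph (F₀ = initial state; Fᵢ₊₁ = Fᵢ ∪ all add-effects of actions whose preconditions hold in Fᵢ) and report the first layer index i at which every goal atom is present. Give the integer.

1

F0 = init (6 atoms)
F1 = F0 ∪ {above(b), above(d), linked(d,f), near(b), near(f)}  (11 atoms)
goal ⊆ F1  ⇒  h_max = 1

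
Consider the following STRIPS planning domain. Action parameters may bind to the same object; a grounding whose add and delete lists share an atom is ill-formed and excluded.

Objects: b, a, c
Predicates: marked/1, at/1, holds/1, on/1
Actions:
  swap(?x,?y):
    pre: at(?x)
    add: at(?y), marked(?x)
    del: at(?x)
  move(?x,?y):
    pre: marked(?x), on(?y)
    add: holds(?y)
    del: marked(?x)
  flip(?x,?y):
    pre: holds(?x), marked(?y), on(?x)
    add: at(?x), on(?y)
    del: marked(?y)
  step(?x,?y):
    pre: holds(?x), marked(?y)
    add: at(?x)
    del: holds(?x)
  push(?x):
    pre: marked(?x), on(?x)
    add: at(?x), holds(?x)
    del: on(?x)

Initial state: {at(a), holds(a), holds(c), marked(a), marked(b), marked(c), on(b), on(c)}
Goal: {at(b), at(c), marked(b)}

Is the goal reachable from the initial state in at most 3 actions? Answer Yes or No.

Yes

1. swap(a,b)  →  {at(b), holds(a), holds(c), marked(a), marked(b), marked(c), on(b), on(c)}
2. flip(c,a)  →  {at(b), at(c), holds(a), holds(c), marked(b), marked(c), on(a), on(b), on(c)}
optimal plan length = 2; 2 ≤ 3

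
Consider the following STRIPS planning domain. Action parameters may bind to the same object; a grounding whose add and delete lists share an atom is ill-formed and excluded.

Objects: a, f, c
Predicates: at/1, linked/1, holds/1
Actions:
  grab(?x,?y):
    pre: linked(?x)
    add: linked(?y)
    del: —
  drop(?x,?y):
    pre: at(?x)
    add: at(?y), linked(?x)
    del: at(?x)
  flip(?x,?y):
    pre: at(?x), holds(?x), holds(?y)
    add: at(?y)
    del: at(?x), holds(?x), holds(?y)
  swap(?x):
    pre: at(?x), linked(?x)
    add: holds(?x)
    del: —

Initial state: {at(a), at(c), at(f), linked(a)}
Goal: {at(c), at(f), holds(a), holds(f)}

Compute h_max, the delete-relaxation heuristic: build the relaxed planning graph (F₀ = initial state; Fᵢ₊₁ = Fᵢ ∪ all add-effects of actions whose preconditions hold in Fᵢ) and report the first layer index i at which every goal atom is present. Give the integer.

2

F0 = init (4 atoms)
F1 = F0 ∪ {holds(a), linked(c), linked(f)}  (7 atoms)
F2 = F1 ∪ {holds(c), holds(f)}  (9 atoms)
goal ⊆ F2  ⇒  h_max = 2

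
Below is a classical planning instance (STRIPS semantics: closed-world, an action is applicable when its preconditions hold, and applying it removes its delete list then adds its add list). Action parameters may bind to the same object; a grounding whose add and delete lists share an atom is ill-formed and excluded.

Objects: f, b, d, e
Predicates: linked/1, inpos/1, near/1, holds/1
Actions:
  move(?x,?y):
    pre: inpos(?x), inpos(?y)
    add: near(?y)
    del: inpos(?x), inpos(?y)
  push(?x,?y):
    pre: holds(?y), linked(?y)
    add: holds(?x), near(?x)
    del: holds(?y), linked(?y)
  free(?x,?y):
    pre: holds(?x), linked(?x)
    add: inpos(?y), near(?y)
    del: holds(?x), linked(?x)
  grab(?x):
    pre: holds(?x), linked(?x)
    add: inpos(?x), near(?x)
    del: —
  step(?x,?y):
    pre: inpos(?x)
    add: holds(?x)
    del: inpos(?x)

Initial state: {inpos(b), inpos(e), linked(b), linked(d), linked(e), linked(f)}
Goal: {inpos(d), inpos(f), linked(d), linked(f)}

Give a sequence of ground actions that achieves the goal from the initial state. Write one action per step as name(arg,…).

1. step(b,f)  →  {holds(b), inpos(e), linked(b), linked(d), linked(e), linked(f)}
2. free(b,f)  →  {inpos(e), inpos(f), linked(d), linked(e), linked(f), near(f)}
3. step(e,f)  →  {holds(e), inpos(f), linked(d), linked(e), linked(f), near(f)}
4. free(e,d)  →  {inpos(d), inpos(f), linked(d), linked(f), near(d), near(f)}

step(b,f); free(b,f); step(e,f); free(e,d)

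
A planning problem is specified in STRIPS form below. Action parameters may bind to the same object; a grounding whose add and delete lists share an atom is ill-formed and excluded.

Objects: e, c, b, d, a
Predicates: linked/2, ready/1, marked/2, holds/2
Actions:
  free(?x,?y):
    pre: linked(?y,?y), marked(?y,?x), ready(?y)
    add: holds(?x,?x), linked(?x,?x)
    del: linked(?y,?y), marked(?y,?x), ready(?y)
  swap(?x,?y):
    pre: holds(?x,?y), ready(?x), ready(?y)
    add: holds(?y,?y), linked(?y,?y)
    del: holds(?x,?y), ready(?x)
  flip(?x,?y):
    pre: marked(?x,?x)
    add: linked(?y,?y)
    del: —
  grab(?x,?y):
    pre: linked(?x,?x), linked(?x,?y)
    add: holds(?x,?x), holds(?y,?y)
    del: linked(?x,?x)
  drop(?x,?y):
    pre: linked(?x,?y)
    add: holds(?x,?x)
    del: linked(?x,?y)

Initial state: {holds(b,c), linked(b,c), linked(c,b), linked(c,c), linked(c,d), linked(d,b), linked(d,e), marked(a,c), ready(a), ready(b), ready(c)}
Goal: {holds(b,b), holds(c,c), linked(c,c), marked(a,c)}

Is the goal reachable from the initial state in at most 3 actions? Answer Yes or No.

1. swap(b,c)  →  {holds(c,c), linked(b,c), linked(c,b), linked(c,c), linked(c,d), linked(d,b), linked(d,e), marked(a,c), ready(a), ready(c)}
2. drop(b,c)  →  {holds(b,b), holds(c,c), linked(c,b), linked(c,c), linked(c,d), linked(d,b), linked(d,e), marked(a,c), ready(a), ready(c)}
optimal plan length = 2; 2 ≤ 3

Yes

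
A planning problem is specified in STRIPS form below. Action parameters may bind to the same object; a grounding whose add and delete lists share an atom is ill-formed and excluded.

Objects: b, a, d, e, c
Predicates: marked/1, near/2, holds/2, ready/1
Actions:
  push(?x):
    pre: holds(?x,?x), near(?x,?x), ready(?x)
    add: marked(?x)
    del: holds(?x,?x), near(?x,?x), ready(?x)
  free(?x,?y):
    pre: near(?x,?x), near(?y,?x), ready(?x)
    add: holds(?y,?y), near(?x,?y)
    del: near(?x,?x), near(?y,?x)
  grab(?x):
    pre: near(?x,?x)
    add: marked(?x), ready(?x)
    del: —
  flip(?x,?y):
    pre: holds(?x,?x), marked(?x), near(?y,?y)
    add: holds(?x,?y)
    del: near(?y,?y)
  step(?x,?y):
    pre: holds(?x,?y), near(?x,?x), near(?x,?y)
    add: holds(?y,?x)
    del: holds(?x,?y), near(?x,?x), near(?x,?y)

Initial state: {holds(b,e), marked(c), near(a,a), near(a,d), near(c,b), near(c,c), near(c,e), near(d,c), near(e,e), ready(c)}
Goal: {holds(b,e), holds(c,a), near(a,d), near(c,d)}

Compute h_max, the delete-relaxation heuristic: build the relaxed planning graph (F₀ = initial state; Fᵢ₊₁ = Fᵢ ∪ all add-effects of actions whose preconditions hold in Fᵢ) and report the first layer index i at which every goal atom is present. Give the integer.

3

F0 = init (10 atoms)
F1 = F0 ∪ {holds(d,d), marked(a), marked(e), near(c,d), ready(a), ready(e)}  (16 atoms)
F2 = F1 ∪ {holds(c,c), near(e,c)}  (18 atoms)
F3 = F2 ∪ {holds(c,a), holds(c,e), holds(e,e)}  (21 atoms)
goal ⊆ F3  ⇒  h_max = 3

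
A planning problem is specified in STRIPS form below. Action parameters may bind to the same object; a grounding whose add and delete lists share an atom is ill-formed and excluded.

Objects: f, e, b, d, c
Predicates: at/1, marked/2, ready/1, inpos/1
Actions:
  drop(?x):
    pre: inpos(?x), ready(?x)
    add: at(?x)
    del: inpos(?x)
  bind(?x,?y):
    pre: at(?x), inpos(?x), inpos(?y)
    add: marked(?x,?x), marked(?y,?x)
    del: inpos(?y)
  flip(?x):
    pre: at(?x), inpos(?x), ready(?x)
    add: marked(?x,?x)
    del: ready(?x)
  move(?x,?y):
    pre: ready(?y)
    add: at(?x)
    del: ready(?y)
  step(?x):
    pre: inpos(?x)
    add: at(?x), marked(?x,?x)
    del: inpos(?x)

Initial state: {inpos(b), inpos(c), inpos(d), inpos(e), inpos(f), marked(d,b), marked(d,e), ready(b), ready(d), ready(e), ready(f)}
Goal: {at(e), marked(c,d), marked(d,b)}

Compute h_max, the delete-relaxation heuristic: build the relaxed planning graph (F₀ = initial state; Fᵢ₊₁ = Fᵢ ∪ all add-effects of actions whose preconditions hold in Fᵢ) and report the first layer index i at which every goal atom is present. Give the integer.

2

F0 = init (11 atoms)
F1 = F0 ∪ {at(b), at(c), at(d), at(e), at(f), marked(b,b), marked(c,c), marked(d,d), marked(e,e), marked(f,f)}  (21 atoms)
F2 = F1 ∪ {marked(b,c), marked(b,d), marked(b,e), marked(b,f), marked(c,b), marked(c,d), marked(c,e), marked(c,f), marked(d,c), marked(d,f), marked(e,b), marked(e,c), marked(e,d), marked(e,f), marked(f,b), marked(f,c), marked(f,d), marked(f,e)}  (39 atoms)
goal ⊆ F2  ⇒  h_max = 2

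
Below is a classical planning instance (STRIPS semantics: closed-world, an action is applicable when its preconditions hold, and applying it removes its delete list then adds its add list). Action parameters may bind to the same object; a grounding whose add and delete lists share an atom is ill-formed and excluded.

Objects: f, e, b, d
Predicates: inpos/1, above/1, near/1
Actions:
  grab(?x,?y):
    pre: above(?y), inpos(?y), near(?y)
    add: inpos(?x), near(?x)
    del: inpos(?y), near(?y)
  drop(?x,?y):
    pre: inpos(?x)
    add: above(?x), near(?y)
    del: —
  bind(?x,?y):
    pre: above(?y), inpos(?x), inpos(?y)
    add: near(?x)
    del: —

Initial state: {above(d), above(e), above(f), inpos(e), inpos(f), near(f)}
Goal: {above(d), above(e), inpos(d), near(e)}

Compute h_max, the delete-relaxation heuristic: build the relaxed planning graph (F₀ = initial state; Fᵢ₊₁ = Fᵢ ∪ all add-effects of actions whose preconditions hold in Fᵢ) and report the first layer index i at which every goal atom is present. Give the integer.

F0 = init (6 atoms)
F1 = F0 ∪ {inpos(b), inpos(d), near(b), near(d), near(e)}  (11 atoms)
goal ⊆ F1  ⇒  h_max = 1

1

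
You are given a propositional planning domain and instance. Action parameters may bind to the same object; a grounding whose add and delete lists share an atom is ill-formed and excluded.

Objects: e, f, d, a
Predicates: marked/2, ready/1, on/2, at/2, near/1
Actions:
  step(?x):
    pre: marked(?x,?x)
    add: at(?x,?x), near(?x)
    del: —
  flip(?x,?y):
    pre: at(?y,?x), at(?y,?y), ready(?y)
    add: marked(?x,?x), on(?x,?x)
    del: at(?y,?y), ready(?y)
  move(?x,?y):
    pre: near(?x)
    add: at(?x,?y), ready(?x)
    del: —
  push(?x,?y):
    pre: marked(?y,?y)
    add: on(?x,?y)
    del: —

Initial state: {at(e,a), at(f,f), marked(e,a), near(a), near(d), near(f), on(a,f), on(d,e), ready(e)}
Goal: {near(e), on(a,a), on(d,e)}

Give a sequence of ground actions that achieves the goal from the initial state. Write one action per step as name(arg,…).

move(f,e); flip(e,f); step(e); flip(a,e)

1. move(f,e)  →  {at(e,a), at(f,e), at(f,f), marked(e,a), near(a), near(d), near(f), on(a,f), on(d,e), ready(e), ready(f)}
2. flip(e,f)  →  {at(e,a), at(f,e), marked(e,a), marked(e,e), near(a), near(d), near(f), on(a,f), on(d,e), on(e,e), ready(e)}
3. step(e)  →  {at(e,a), at(e,e), at(f,e), marked(e,a), marked(e,e), near(a), near(d), near(e), near(f), on(a,f), on(d,e), on(e,e), ready(e)}
4. flip(a,e)  →  {at(e,a), at(f,e), marked(a,a), marked(e,a), marked(e,e), near(a), near(d), near(e), near(f), on(a,a), on(a,f), on(d,e), on(e,e)}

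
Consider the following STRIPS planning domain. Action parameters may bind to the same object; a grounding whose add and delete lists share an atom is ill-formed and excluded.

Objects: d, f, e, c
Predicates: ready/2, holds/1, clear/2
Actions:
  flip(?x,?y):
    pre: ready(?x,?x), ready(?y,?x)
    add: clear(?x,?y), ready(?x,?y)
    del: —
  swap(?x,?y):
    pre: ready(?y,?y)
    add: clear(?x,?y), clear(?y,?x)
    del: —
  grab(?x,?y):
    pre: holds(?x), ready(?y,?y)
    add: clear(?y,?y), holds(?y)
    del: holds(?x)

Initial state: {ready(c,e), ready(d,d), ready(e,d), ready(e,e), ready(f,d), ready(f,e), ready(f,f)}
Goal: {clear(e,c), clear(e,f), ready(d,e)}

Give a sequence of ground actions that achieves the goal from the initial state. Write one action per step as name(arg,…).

1. flip(d,e)  →  {clear(d,e), ready(c,e), ready(d,d), ready(d,e), ready(e,d), ready(e,e), ready(f,d), ready(f,e), ready(f,f)}
2. flip(e,f)  →  {clear(d,e), clear(e,f), ready(c,e), ready(d,d), ready(d,e), ready(e,d), ready(e,e), ready(e,f), ready(f,d), ready(f,e), ready(f,f)}
3. flip(e,c)  →  {clear(d,e), clear(e,c), clear(e,f), ready(c,e), ready(d,d), ready(d,e), ready(e,c), ready(e,d), ready(e,e), ready(e,f), ready(f,d), ready(f,e), ready(f,f)}

flip(d,e); flip(e,f); flip(e,c)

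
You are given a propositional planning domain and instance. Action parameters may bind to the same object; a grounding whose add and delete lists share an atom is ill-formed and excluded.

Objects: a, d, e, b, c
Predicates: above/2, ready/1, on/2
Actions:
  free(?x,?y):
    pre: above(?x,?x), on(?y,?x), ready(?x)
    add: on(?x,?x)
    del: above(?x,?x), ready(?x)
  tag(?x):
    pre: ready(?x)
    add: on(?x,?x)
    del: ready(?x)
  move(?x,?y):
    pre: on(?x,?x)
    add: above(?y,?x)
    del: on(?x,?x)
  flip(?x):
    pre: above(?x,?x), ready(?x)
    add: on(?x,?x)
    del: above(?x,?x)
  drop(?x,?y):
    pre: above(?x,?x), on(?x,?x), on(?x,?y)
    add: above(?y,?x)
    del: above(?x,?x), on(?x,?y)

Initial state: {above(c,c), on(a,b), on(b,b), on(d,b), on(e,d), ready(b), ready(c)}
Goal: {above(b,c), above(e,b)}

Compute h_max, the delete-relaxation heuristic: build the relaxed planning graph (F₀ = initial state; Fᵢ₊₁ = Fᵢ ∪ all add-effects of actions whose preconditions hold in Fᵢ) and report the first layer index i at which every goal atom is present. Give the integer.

2

F0 = init (7 atoms)
F1 = F0 ∪ {above(a,b), above(b,b), above(c,b), above(d,b), above(e,b), on(c,c)}  (13 atoms)
F2 = F1 ∪ {above(a,c), above(b,c), above(d,c), above(e,c)}  (17 atoms)
goal ⊆ F2  ⇒  h_max = 2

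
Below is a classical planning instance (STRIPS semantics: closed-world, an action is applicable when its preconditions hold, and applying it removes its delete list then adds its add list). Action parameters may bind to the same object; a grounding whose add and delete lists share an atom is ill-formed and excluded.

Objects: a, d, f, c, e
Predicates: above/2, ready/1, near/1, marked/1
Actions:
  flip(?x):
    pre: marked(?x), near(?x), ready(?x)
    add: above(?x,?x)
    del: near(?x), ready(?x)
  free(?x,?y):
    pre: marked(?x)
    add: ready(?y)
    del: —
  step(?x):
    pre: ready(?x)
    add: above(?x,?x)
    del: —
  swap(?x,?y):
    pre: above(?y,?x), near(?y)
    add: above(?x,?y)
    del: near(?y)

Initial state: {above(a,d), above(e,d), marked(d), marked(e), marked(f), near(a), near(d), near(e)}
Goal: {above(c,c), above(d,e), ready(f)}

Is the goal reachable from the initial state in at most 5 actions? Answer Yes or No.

1. free(d,f)  →  {above(a,d), above(e,d), marked(d), marked(e), marked(f), near(a), near(d), near(e), ready(f)}
2. free(d,c)  →  {above(a,d), above(e,d), marked(d), marked(e), marked(f), near(a), near(d), near(e), ready(c), ready(f)}
3. step(c)  →  {above(a,d), above(c,c), above(e,d), marked(d), marked(e), marked(f), near(a), near(d), near(e), ready(c), ready(f)}
4. swap(d,e)  →  {above(a,d), above(c,c), above(d,e), above(e,d), marked(d), marked(e), marked(f), near(a), near(d), ready(c), ready(f)}
optimal plan length = 4; 4 ≤ 5

Yes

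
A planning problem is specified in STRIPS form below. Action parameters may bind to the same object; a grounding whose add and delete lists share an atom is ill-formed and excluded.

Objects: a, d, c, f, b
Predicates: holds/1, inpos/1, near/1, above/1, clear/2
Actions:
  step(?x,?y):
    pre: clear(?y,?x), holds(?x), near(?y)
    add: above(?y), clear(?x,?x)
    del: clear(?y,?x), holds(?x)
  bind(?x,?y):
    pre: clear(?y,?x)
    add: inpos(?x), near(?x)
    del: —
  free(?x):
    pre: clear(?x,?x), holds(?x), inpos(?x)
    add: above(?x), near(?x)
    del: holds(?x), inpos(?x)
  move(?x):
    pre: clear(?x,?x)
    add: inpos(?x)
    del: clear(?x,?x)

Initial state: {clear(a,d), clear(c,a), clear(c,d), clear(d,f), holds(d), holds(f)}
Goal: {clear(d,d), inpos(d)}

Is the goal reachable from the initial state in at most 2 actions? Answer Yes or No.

No

1. bind(a,c)  →  {clear(a,d), clear(c,a), clear(c,d), clear(d,f), holds(d), holds(f), inpos(a), near(a)}
2. step(d,a)  →  {above(a), clear(c,a), clear(c,d), clear(d,d), clear(d,f), holds(f), inpos(a), near(a)}
3. bind(d,d)  →  {above(a), clear(c,a), clear(c,d), clear(d,d), clear(d,f), holds(f), inpos(a), inpos(d), near(a), near(d)}
optimal plan length = 3; 3 > 2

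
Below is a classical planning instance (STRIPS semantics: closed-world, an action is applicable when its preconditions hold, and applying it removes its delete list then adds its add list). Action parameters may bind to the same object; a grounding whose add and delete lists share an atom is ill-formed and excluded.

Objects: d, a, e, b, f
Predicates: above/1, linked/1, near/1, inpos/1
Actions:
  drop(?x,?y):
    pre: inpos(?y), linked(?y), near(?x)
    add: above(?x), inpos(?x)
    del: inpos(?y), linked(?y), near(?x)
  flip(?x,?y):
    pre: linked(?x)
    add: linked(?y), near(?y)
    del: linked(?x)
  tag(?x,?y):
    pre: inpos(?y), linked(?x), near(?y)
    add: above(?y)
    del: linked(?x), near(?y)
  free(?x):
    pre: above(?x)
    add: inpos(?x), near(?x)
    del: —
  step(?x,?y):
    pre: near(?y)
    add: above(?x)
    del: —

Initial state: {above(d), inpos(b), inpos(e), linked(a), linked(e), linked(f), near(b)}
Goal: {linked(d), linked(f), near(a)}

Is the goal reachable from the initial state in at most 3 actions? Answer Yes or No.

Yes

1. flip(a,d)  →  {above(d), inpos(b), inpos(e), linked(d), linked(e), linked(f), near(b), near(d)}
2. flip(e,a)  →  {above(d), inpos(b), inpos(e), linked(a), linked(d), linked(f), near(a), near(b), near(d)}
optimal plan length = 2; 2 ≤ 3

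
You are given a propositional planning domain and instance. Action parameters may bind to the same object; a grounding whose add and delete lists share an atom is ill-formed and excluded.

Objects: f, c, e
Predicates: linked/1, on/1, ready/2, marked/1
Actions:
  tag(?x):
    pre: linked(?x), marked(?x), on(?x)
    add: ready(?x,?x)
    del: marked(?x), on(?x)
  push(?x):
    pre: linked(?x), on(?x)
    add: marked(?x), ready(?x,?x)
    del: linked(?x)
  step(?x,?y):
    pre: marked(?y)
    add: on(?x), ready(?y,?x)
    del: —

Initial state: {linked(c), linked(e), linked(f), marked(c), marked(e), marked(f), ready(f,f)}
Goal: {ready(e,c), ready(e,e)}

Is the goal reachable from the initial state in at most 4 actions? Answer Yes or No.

Yes

1. step(c,e)  →  {linked(c), linked(e), linked(f), marked(c), marked(e), marked(f), on(c), ready(e,c), ready(f,f)}
2. step(e,e)  →  {linked(c), linked(e), linked(f), marked(c), marked(e), marked(f), on(c), on(e), ready(e,c), ready(e,e), ready(f,f)}
optimal plan length = 2; 2 ≤ 4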